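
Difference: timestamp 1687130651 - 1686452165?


678486 seconds (188.5 hours / 7.85 days)

Difference = 1687130651 - 1686452165 = 678486 seconds
In hours: 678486 / 3600 ≈ 188.5
In days: 678486 / 86400 ≈ 7.85


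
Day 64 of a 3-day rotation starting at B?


Shift B

Shifts: A, B, C
Start: B (index 1)
Day 64: (1 + 64 - 1) mod 3
= 64 mod 3
= 1
Index 1 → shift B


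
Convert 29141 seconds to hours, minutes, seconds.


8h 5m 41s

Hours: 29141 ÷ 3600 = 8 remainder 341
Minutes: 341 ÷ 60 = 5 remainder 41
Seconds: 41


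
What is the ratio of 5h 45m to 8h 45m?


Duration 1: 345 minutes
Duration 2: 525 minutes
Ratio = 345:525
GCD = 15
Simplified = 23:35
As a decimal: 23/35 ≈ 0.66

23:35 (0.66)


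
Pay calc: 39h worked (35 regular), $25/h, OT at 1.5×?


$1025.00

Regular: 35h × $25 = $875.00
Overtime: 39 - 35 = 4h
OT pay: 4h × $25 × 1.5 = $150.00
Total = $875.00 + $150.00 = $1025.00


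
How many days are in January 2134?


Month: January (month 1)
January has 31 days

31 days


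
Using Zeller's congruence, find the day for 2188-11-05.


Wednesday

Zeller's congruence:
q=5, m=11, k=88, j=21
h = (5 + ⌊13×12/5⌋ + 88 + ⌊88/4⌋ + ⌊21/4⌋ - 2×21) mod 7
= (5 + 31 + 88 + 22 + 5 - 42) mod 7
= 109 mod 7 = 4
h=4 → Wednesday


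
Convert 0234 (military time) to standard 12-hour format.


Hour: 2
2 < 12 → AM

2:34 AM


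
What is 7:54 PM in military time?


19:54

Input: 7:54 PM
PM: 7 + 12 = 19


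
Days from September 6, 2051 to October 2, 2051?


26 days

From September 6, 2051 to October 2, 2051
Rest of September 2051: 30 - 6 = 24
Days into October 2051: 2
Total = 24 + 2 = 26 days


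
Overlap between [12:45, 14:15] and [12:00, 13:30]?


45 minutes

Meeting A: 765-855 (in minutes from midnight)
Meeting B: 720-810
Overlap start = max(765, 720) = 765
Overlap end = min(855, 810) = 810
Overlap = max(0, 810 - 765) = 45 min


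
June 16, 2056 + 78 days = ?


Start: June 16, 2056
Add 78 days
June 16 → July 1: 30 - 16 + 1 = 15 days (78 - 15 = 63 left)
July 1 → August 1: 31 - 1 + 1 = 31 days (63 - 31 = 32 left)
August 1 → September 1: 31 - 1 + 1 = 31 days (32 - 31 = 1 left)
September 1 + 1 = September 2, 2056

September 2, 2056


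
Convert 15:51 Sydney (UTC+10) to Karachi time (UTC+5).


Time difference = UTC+5 - UTC+10 = -5 hours
New hour = (15 -5) mod 24
= 10 mod 24 = 10
Minutes unchanged → 10:51

10:51


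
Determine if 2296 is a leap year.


Rules: divisible by 4 AND (not by 100 OR by 400)
2296 ÷ 4 = 574 exactly → divisible by 4
2296 ÷ 100 = 22 remainder 96 → not divisible by 100
Divisible by 4 but not by 100 → leap year

Yes


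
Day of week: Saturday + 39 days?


Start: Saturday (index 5)
(5 + 39) mod 7
= 44 mod 7
= 2
Index 2 → Wednesday

Wednesday


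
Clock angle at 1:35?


162.5°

Hour hand = 1×30 + 35×0.5 = 47.5°
Minute hand = 35×6 = 210°
Difference = |47.5 - 210| = 162.5°


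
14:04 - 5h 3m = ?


09:01

Start: 844 minutes from midnight
Subtract: 303 minutes
Remaining: 844 - 303 = 541
Hours: 9, Minutes: 1


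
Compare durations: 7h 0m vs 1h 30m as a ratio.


Duration 1: 420 minutes
Duration 2: 90 minutes
Ratio = 420:90
GCD = 30
Simplified = 14:3
As a decimal: 14/3 ≈ 4.67

14:3 (4.67)


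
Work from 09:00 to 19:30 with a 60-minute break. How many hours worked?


Total time = (19×60+30) - (9×60+0)
= 1170 - 540 = 630 min
Minus break: 630 - 60 = 570 min
= 9h 30m

9h 30m (570 minutes)


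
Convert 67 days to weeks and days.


9 weeks 4 days

Weeks: 67 ÷ 7 = 9 remainder 4


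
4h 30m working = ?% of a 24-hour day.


Time: 270 minutes
Day: 1440 minutes
Percentage = (270/1440) × 100 ≈ 18.8%

18.8%


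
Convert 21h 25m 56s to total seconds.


Hours: 21 × 3600 = 75600
Minutes: 25 × 60 = 1500
Seconds: 56
Total = 75600 + 1500 + 56 = 77156

77156 seconds


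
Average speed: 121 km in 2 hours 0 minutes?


60.5 km/h

Distance: 121 km
Time: 2 hours
Speed = 121 / 2 = 60.5 km/h


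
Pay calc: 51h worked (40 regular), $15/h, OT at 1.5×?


$847.50

Regular: 40h × $15 = $600.00
Overtime: 51 - 40 = 11h
OT pay: 11h × $15 × 1.5 = $247.50
Total = $600.00 + $247.50 = $847.50


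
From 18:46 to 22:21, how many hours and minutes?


3h 35m

End time in minutes: 22×60 + 21 = 1341
Start time in minutes: 18×60 + 46 = 1126
Difference = 1341 - 1126 = 215 minutes
= 3 hours 35 minutes


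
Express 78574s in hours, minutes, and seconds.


21h 49m 34s

Hours: 78574 ÷ 3600 = 21 remainder 2974
Minutes: 2974 ÷ 60 = 49 remainder 34
Seconds: 34


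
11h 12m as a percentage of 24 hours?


0.4667 (46.67%)

Total minutes: 11×60 + 12 = 672
Day = 24×60 = 1440 minutes
Fraction = 672/1440 ≈ 0.4667
As a percentage: 672/1440 × 100 ≈ 46.67%


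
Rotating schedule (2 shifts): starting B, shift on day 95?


Shift B

Shifts: A, B
Start: B (index 1)
Day 95: (1 + 95 - 1) mod 2
= 95 mod 2
= 1
Index 1 → shift B


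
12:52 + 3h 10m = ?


16:02

Start: 772 minutes from midnight
Add: 190 minutes
Total: 962 minutes
Hours: 962 ÷ 60 = 16 remainder 2


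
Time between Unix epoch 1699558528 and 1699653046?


94518 seconds (26.3 hours / 1.09 days)

Difference = 1699653046 - 1699558528 = 94518 seconds
In hours: 94518 / 3600 ≈ 26.3
In days: 94518 / 86400 ≈ 1.09


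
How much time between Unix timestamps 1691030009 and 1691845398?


Difference = 1691845398 - 1691030009 = 815389 seconds
In hours: 815389 / 3600 ≈ 226.5
In days: 815389 / 86400 ≈ 9.44

815389 seconds (226.5 hours / 9.44 days)


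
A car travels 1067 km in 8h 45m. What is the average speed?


121.9 km/h

Distance: 1067 km
Time: 8h 45m = 525 min = 525/60 = 35/4 hours
Speed = 1067 ÷ (35/4) = 1067 × 4 / 35 = 4268/35 ≈ 121.9 km/h


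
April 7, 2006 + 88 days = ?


July 4, 2006

Start: April 7, 2006
Add 88 days
April 7 → May 1: 30 - 7 + 1 = 24 days (88 - 24 = 64 left)
May 1 → June 1: 31 - 1 + 1 = 31 days (64 - 31 = 33 left)
June 1 → July 1: 30 - 1 + 1 = 30 days (33 - 30 = 3 left)
July 1 + 3 = July 4, 2006


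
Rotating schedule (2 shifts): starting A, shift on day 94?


Shift B

Shifts: A, B
Start: A (index 0)
Day 94: (0 + 94 - 1) mod 2
= 93 mod 2
= 1
Index 1 → shift B


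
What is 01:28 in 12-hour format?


1:28 AM

Hour: 1
1 < 12 → AM


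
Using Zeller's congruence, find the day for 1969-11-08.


Saturday

Zeller's congruence:
q=8, m=11, k=69, j=19
h = (8 + ⌊13×12/5⌋ + 69 + ⌊69/4⌋ + ⌊19/4⌋ - 2×19) mod 7
= (8 + 31 + 69 + 17 + 4 - 38) mod 7
= 91 mod 7 = 0
h=0 → Saturday


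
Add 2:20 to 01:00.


03:20

Start: 60 minutes from midnight
Add: 140 minutes
Total: 200 minutes
Hours: 200 ÷ 60 = 3 remainder 20


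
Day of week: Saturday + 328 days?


Start: Saturday (index 5)
(5 + 328) mod 7
= 333 mod 7
= 4
Index 4 → Friday

Friday


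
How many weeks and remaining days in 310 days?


44 weeks 2 days

Weeks: 310 ÷ 7 = 44 remainder 2


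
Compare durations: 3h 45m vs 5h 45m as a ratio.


Duration 1: 225 minutes
Duration 2: 345 minutes
Ratio = 225:345
GCD = 15
Simplified = 15:23
As a decimal: 15/23 ≈ 0.65

15:23 (0.65)


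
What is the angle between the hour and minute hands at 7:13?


138.5°

Hour hand = 7×30 + 13×0.5 = 216.5°
Minute hand = 13×6 = 78°
Difference = |216.5 - 78| = 138.5°


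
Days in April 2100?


Month: April (month 4)
April has 30 days

30 days


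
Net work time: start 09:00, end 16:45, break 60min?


6h 45m (405 minutes)

Total time = (16×60+45) - (9×60+0)
= 1005 - 540 = 465 min
Minus break: 465 - 60 = 405 min
= 6h 45m


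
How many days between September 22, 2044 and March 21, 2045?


180 days

From September 22, 2044 to March 21, 2045
Rest of September 2044: 30 - 22 = 8
Full months: October 31, November 30, December 31, January 31, February 2045 28
Days into March 2045: 21
Total = 8 + 31 + 30 + 31 + 31 + 28 + 21 = 180 days


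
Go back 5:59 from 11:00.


05:01

Start: 660 minutes from midnight
Subtract: 359 minutes
Remaining: 660 - 359 = 301
Hours: 5, Minutes: 1


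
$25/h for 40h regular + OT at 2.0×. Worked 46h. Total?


$1300.00

Regular: 40h × $25 = $1000.00
Overtime: 46 - 40 = 6h
OT pay: 6h × $25 × 2.0 = $300.00
Total = $1000.00 + $300.00 = $1300.00


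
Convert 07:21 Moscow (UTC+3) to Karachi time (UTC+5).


Time difference = UTC+5 - UTC+3 = +2 hours
New hour = (7 + 2) mod 24
= 9 mod 24 = 9
Minutes unchanged → 09:21

09:21


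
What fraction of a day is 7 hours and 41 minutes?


0.3201 (32.01%)

Total minutes: 7×60 + 41 = 461
Day = 24×60 = 1440 minutes
Fraction = 461/1440 ≈ 0.3201
As a percentage: 461/1440 × 100 ≈ 32.01%


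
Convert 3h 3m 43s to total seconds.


11023 seconds

Hours: 3 × 3600 = 10800
Minutes: 3 × 60 = 180
Seconds: 43
Total = 10800 + 180 + 43 = 11023


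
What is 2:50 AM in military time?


Input: 2:50 AM
AM hour stays: 2

02:50


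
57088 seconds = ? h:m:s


15h 51m 28s

Hours: 57088 ÷ 3600 = 15 remainder 3088
Minutes: 3088 ÷ 60 = 51 remainder 28
Seconds: 28


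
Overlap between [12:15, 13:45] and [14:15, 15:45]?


Meeting A: 735-825 (in minutes from midnight)
Meeting B: 855-945
Overlap start = max(735, 855) = 855
Overlap end = min(825, 945) = 825
Overlap = max(0, 825 - 855) = 0 min

0 minutes


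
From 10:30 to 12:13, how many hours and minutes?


End time in minutes: 12×60 + 13 = 733
Start time in minutes: 10×60 + 30 = 630
Difference = 733 - 630 = 103 minutes
= 1 hours 43 minutes

1h 43m


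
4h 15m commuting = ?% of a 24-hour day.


Time: 255 minutes
Day: 1440 minutes
Percentage = (255/1440) × 100 ≈ 17.7%

17.7%


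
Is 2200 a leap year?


Rules: divisible by 4 AND (not by 100 OR by 400)
2200 ÷ 4 = 550 exactly → divisible by 4
2200 ÷ 100 = 22 exactly → divisible by 100
2200 ÷ 400 = 5 remainder 200 → not divisible by 400
Divisible by 100 but not by 400 → not a leap year

No


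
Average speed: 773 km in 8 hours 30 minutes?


90.9 km/h

Distance: 773 km
Time: 8h 30m = 510 min = 510/60 = 17/2 hours
Speed = 773 ÷ (17/2) = 773 × 2 / 17 = 1546/17 ≈ 90.9 km/h


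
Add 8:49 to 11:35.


Start: 695 minutes from midnight
Add: 529 minutes
Total: 1224 minutes
Hours: 1224 ÷ 60 = 20 remainder 24

20:24


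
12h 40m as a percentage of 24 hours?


Total minutes: 12×60 + 40 = 760
Day = 24×60 = 1440 minutes
Fraction = 760/1440 ≈ 0.5278
As a percentage: 760/1440 × 100 ≈ 52.78%

0.5278 (52.78%)


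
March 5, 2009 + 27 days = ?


April 1, 2009

Start: March 5, 2009
Add 27 days
March 5 → April 1: 31 - 5 + 1 = 27 days (27 - 27 = 0 left)
Land exactly on April 1, 2009


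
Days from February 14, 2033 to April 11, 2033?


From February 14, 2033 to April 11, 2033
Rest of February 2033: 28 - 14 = 14
Full months: March 31
Days into April 2033: 11
Total = 14 + 31 + 11 = 56 days

56 days


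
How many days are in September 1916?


30 days

Month: September (month 9)
September has 30 days


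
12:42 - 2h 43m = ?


Start: 762 minutes from midnight
Subtract: 163 minutes
Remaining: 762 - 163 = 599
Hours: 9, Minutes: 59

09:59


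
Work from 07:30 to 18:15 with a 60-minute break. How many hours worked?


Total time = (18×60+15) - (7×60+30)
= 1095 - 450 = 645 min
Minus break: 645 - 60 = 585 min
= 9h 45m

9h 45m (585 minutes)


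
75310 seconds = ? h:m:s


20h 55m 10s

Hours: 75310 ÷ 3600 = 20 remainder 3310
Minutes: 3310 ÷ 60 = 55 remainder 10
Seconds: 10


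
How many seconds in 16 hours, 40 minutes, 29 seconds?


Hours: 16 × 3600 = 57600
Minutes: 40 × 60 = 2400
Seconds: 29
Total = 57600 + 2400 + 29 = 60029

60029 seconds


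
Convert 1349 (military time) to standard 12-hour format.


1:49 PM

Hour: 13
13 - 12 = 1 → PM


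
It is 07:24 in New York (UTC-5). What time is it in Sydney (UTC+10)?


Time difference = UTC+10 - UTC-5 = +15 hours
New hour = (7 + 15) mod 24
= 22 mod 24 = 22
Minutes unchanged → 22:24

22:24


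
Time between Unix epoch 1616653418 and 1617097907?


444489 seconds (123.5 hours / 5.14 days)

Difference = 1617097907 - 1616653418 = 444489 seconds
In hours: 444489 / 3600 ≈ 123.5
In days: 444489 / 86400 ≈ 5.14


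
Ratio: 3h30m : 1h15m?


Duration 1: 210 minutes
Duration 2: 75 minutes
Ratio = 210:75
GCD = 15
Simplified = 14:5
As a decimal: 14/5 = 2.80

14:5 (2.80)


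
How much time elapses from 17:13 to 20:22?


3h 9m

End time in minutes: 20×60 + 22 = 1222
Start time in minutes: 17×60 + 13 = 1033
Difference = 1222 - 1033 = 189 minutes
= 3 hours 9 minutes


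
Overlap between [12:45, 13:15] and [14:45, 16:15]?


Meeting A: 765-795 (in minutes from midnight)
Meeting B: 885-975
Overlap start = max(765, 885) = 885
Overlap end = min(795, 975) = 795
Overlap = max(0, 795 - 885) = 0 min

0 minutes


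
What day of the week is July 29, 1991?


Zeller's congruence:
q=29, m=7, k=91, j=19
h = (29 + ⌊13×8/5⌋ + 91 + ⌊91/4⌋ + ⌊19/4⌋ - 2×19) mod 7
= (29 + 20 + 91 + 22 + 4 - 38) mod 7
= 128 mod 7 = 2
h=2 → Monday

Monday


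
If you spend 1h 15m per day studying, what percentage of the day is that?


5.2%

Time: 75 minutes
Day: 1440 minutes
Percentage = (75/1440) × 100 ≈ 5.2%


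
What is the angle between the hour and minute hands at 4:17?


26.5°

Hour hand = 4×30 + 17×0.5 = 128.5°
Minute hand = 17×6 = 102°
Difference = |128.5 - 102| = 26.5°


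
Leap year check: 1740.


Rules: divisible by 4 AND (not by 100 OR by 400)
1740 ÷ 4 = 435 exactly → divisible by 4
1740 ÷ 100 = 17 remainder 40 → not divisible by 100
Divisible by 4 but not by 100 → leap year

Yes


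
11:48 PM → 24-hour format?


Input: 11:48 PM
PM: 11 + 12 = 23

23:48


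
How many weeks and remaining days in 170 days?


Weeks: 170 ÷ 7 = 24 remainder 2

24 weeks 2 days


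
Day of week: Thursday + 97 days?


Start: Thursday (index 3)
(3 + 97) mod 7
= 100 mod 7
= 2
Index 2 → Wednesday

Wednesday


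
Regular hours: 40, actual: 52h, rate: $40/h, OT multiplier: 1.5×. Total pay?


$2320.00

Regular: 40h × $40 = $1600.00
Overtime: 52 - 40 = 12h
OT pay: 12h × $40 × 1.5 = $720.00
Total = $1600.00 + $720.00 = $2320.00


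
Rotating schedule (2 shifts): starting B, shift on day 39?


Shift B

Shifts: A, B
Start: B (index 1)
Day 39: (1 + 39 - 1) mod 2
= 39 mod 2
= 1
Index 1 → shift B


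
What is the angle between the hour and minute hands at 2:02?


Hour hand = 2×30 + 2×0.5 = 61.0°
Minute hand = 2×6 = 12°
Difference = |61.0 - 12| = 49.0°

49.0°


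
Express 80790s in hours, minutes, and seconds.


22h 26m 30s

Hours: 80790 ÷ 3600 = 22 remainder 1590
Minutes: 1590 ÷ 60 = 26 remainder 30
Seconds: 30


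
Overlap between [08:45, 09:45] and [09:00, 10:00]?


45 minutes

Meeting A: 525-585 (in minutes from midnight)
Meeting B: 540-600
Overlap start = max(525, 540) = 540
Overlap end = min(585, 600) = 585
Overlap = max(0, 585 - 540) = 45 min


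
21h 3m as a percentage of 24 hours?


Total minutes: 21×60 + 3 = 1263
Day = 24×60 = 1440 minutes
Fraction = 1263/1440 ≈ 0.8771
As a percentage: 1263/1440 × 100 ≈ 87.71%

0.8771 (87.71%)


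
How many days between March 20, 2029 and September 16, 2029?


180 days

From March 20, 2029 to September 16, 2029
Rest of March 2029: 31 - 20 = 11
Full months: April 30, May 31, June 30, July 31, August 31
Days into September 2029: 16
Total = 11 + 30 + 31 + 30 + 31 + 31 + 16 = 180 days


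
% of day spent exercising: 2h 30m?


10.4%

Time: 150 minutes
Day: 1440 minutes
Percentage = (150/1440) × 100 ≈ 10.4%


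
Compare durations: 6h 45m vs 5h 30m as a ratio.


27:22 (1.23)

Duration 1: 405 minutes
Duration 2: 330 minutes
Ratio = 405:330
GCD = 15
Simplified = 27:22
As a decimal: 27/22 ≈ 1.23


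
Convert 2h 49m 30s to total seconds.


Hours: 2 × 3600 = 7200
Minutes: 49 × 60 = 2940
Seconds: 30
Total = 7200 + 2940 + 30 = 10170

10170 seconds


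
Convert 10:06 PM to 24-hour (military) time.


Input: 10:06 PM
PM: 10 + 12 = 22

22:06


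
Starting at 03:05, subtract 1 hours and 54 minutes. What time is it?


Start: 185 minutes from midnight
Subtract: 114 minutes
Remaining: 185 - 114 = 71
Hours: 1, Minutes: 11

01:11


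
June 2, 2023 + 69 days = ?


Start: June 2, 2023
Add 69 days
June 2 → July 1: 30 - 2 + 1 = 29 days (69 - 29 = 40 left)
July 1 → August 1: 31 - 1 + 1 = 31 days (40 - 31 = 9 left)
August 1 + 9 = August 10, 2023

August 10, 2023


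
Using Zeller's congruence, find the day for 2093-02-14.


Zeller's congruence:
q=14, m=14, k=92, j=20
h = (14 + ⌊13×15/5⌋ + 92 + ⌊92/4⌋ + ⌊20/4⌋ - 2×20) mod 7
= (14 + 39 + 92 + 23 + 5 - 40) mod 7
= 133 mod 7 = 0
h=0 → Saturday

Saturday


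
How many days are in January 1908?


31 days

Month: January (month 1)
January has 31 days


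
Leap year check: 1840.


Rules: divisible by 4 AND (not by 100 OR by 400)
1840 ÷ 4 = 460 exactly → divisible by 4
1840 ÷ 100 = 18 remainder 40 → not divisible by 100
Divisible by 4 but not by 100 → leap year

Yes


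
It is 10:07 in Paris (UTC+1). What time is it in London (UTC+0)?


09:07

Time difference = UTC+0 - UTC+1 = -1 hours
New hour = (10 -1) mod 24
= 9 mod 24 = 9
Minutes unchanged → 09:07


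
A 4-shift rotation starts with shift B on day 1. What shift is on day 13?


Shifts: A, B, C, D
Start: B (index 1)
Day 13: (1 + 13 - 1) mod 4
= 13 mod 4
= 1
Index 1 → shift B

Shift B


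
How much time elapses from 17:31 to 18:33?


End time in minutes: 18×60 + 33 = 1113
Start time in minutes: 17×60 + 31 = 1051
Difference = 1113 - 1051 = 62 minutes
= 1 hours 2 minutes

1h 2m


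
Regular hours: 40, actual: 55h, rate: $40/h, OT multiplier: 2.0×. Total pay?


Regular: 40h × $40 = $1600.00
Overtime: 55 - 40 = 15h
OT pay: 15h × $40 × 2.0 = $1200.00
Total = $1600.00 + $1200.00 = $2800.00

$2800.00


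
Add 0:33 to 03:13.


03:46

Start: 193 minutes from midnight
Add: 33 minutes
Total: 226 minutes
Hours: 226 ÷ 60 = 3 remainder 46


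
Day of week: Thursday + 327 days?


Start: Thursday (index 3)
(3 + 327) mod 7
= 330 mod 7
= 1
Index 1 → Tuesday

Tuesday


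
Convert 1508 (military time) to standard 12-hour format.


3:08 PM

Hour: 15
15 - 12 = 3 → PM


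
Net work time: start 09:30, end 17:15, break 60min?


6h 45m (405 minutes)

Total time = (17×60+15) - (9×60+30)
= 1035 - 570 = 465 min
Minus break: 465 - 60 = 405 min
= 6h 45m


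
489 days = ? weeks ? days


Weeks: 489 ÷ 7 = 69 remainder 6

69 weeks 6 days


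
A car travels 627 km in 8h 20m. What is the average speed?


75.2 km/h

Distance: 627 km
Time: 8h 20m = 500 min = 500/60 = 25/3 hours
Speed = 627 ÷ (25/3) = 627 × 3 / 25 = 1881/25 ≈ 75.2 km/h


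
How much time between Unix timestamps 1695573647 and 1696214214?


640567 seconds (177.9 hours / 7.41 days)

Difference = 1696214214 - 1695573647 = 640567 seconds
In hours: 640567 / 3600 ≈ 177.9
In days: 640567 / 86400 ≈ 7.41


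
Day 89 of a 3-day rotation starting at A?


Shift B

Shifts: A, B, C
Start: A (index 0)
Day 89: (0 + 89 - 1) mod 3
= 88 mod 3
= 1
Index 1 → shift B


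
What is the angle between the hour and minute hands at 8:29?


80.5°

Hour hand = 8×30 + 29×0.5 = 254.5°
Minute hand = 29×6 = 174°
Difference = |254.5 - 174| = 80.5°


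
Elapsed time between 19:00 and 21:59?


End time in minutes: 21×60 + 59 = 1319
Start time in minutes: 19×60 + 0 = 1140
Difference = 1319 - 1140 = 179 minutes
= 2 hours 59 minutes

2h 59m


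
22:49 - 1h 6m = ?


Start: 1369 minutes from midnight
Subtract: 66 minutes
Remaining: 1369 - 66 = 1303
Hours: 21, Minutes: 43

21:43


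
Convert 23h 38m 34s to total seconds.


85114 seconds

Hours: 23 × 3600 = 82800
Minutes: 38 × 60 = 2280
Seconds: 34
Total = 82800 + 2280 + 34 = 85114


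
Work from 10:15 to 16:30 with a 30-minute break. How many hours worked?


5h 45m (345 minutes)

Total time = (16×60+30) - (10×60+15)
= 990 - 615 = 375 min
Minus break: 375 - 30 = 345 min
= 5h 45m


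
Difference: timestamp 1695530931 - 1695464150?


66781 seconds (18.6 hours / 0.77 days)

Difference = 1695530931 - 1695464150 = 66781 seconds
In hours: 66781 / 3600 ≈ 18.6
In days: 66781 / 86400 ≈ 0.77


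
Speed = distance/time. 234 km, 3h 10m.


73.9 km/h

Distance: 234 km
Time: 3h 10m = 190 min = 190/60 = 19/6 hours
Speed = 234 ÷ (19/6) = 234 × 6 / 19 = 1404/19 ≈ 73.9 km/h


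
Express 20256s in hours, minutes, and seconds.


5h 37m 36s

Hours: 20256 ÷ 3600 = 5 remainder 2256
Minutes: 2256 ÷ 60 = 37 remainder 36
Seconds: 36


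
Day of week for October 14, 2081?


Tuesday

Zeller's congruence:
q=14, m=10, k=81, j=20
h = (14 + ⌊13×11/5⌋ + 81 + ⌊81/4⌋ + ⌊20/4⌋ - 2×20) mod 7
= (14 + 28 + 81 + 20 + 5 - 40) mod 7
= 108 mod 7 = 3
h=3 → Tuesday


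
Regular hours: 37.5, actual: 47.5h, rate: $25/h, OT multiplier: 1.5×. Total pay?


Regular: 37.5h × $25 = $937.50
Overtime: 47.5 - 37.5 = 10.0h
OT pay: 10.0h × $25 × 1.5 = $375.00
Total = $937.50 + $375.00 = $1312.50

$1312.50


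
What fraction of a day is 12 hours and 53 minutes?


Total minutes: 12×60 + 53 = 773
Day = 24×60 = 1440 minutes
Fraction = 773/1440 ≈ 0.5368
As a percentage: 773/1440 × 100 ≈ 53.68%

0.5368 (53.68%)


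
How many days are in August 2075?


Month: August (month 8)
August has 31 days

31 days


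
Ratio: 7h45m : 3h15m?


31:13 (2.38)

Duration 1: 465 minutes
Duration 2: 195 minutes
Ratio = 465:195
GCD = 15
Simplified = 31:13
As a decimal: 31/13 ≈ 2.38


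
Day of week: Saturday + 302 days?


Sunday

Start: Saturday (index 5)
(5 + 302) mod 7
= 307 mod 7
= 6
Index 6 → Sunday


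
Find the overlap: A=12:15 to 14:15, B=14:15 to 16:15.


0 minutes

Meeting A: 735-855 (in minutes from midnight)
Meeting B: 855-975
Overlap start = max(735, 855) = 855
Overlap end = min(855, 975) = 855
Overlap = max(0, 855 - 855) = 0 min


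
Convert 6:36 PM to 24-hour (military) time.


18:36

Input: 6:36 PM
PM: 6 + 12 = 18


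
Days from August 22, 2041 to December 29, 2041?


129 days

From August 22, 2041 to December 29, 2041
Rest of August 2041: 31 - 22 = 9
Full months: September 30, October 31, November 30
Days into December 2041: 29
Total = 9 + 30 + 31 + 30 + 29 = 129 days


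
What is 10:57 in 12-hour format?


10:57 AM

Hour: 10
10 < 12 → AM


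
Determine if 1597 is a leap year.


No

Rules: divisible by 4 AND (not by 100 OR by 400)
1597 ÷ 4 = 399 remainder 1 → not divisible by 4
Not divisible by 4 → not a leap year


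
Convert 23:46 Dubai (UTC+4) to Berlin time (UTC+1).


20:46

Time difference = UTC+1 - UTC+4 = -3 hours
New hour = (23 -3) mod 24
= 20 mod 24 = 20
Minutes unchanged → 20:46


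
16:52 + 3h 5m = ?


19:57

Start: 1012 minutes from midnight
Add: 185 minutes
Total: 1197 minutes
Hours: 1197 ÷ 60 = 19 remainder 57


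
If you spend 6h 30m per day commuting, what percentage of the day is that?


Time: 390 minutes
Day: 1440 minutes
Percentage = (390/1440) × 100 ≈ 27.1%

27.1%


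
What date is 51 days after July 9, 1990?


Start: July 9, 1990
Add 51 days
July 9 → August 1: 31 - 9 + 1 = 23 days (51 - 23 = 28 left)
August 1 + 28 = August 29, 1990

August 29, 1990


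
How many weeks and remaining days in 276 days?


39 weeks 3 days

Weeks: 276 ÷ 7 = 39 remainder 3


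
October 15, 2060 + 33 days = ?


November 17, 2060

Start: October 15, 2060
Add 33 days
October 15 → November 1: 31 - 15 + 1 = 17 days (33 - 17 = 16 left)
November 1 + 16 = November 17, 2060


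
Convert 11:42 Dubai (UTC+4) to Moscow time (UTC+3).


10:42

Time difference = UTC+3 - UTC+4 = -1 hours
New hour = (11 -1) mod 24
= 10 mod 24 = 10
Minutes unchanged → 10:42


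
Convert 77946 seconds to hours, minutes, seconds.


Hours: 77946 ÷ 3600 = 21 remainder 2346
Minutes: 2346 ÷ 60 = 39 remainder 6
Seconds: 6

21h 39m 6s


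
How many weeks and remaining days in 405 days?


57 weeks 6 days

Weeks: 405 ÷ 7 = 57 remainder 6


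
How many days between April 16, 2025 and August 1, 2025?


107 days

From April 16, 2025 to August 1, 2025
Rest of April 2025: 30 - 16 = 14
Full months: May 31, June 30, July 31
Days into August 2025: 1
Total = 14 + 31 + 30 + 31 + 1 = 107 days


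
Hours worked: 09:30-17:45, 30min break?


Total time = (17×60+45) - (9×60+30)
= 1065 - 570 = 495 min
Minus break: 495 - 30 = 465 min
= 7h 45m

7h 45m (465 minutes)


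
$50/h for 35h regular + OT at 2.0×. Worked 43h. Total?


$2550.00

Regular: 35h × $50 = $1750.00
Overtime: 43 - 35 = 8h
OT pay: 8h × $50 × 2.0 = $800.00
Total = $1750.00 + $800.00 = $2550.00


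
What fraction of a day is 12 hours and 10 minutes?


0.5069 (50.69%)

Total minutes: 12×60 + 10 = 730
Day = 24×60 = 1440 minutes
Fraction = 730/1440 ≈ 0.5069
As a percentage: 730/1440 × 100 ≈ 50.69%


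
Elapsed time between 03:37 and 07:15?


3h 38m

End time in minutes: 7×60 + 15 = 435
Start time in minutes: 3×60 + 37 = 217
Difference = 435 - 217 = 218 minutes
= 3 hours 38 minutes


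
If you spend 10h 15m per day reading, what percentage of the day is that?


42.7%

Time: 615 minutes
Day: 1440 minutes
Percentage = (615/1440) × 100 ≈ 42.7%


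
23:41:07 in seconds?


Hours: 23 × 3600 = 82800
Minutes: 41 × 60 = 2460
Seconds: 7
Total = 82800 + 2460 + 7 = 85267

85267 seconds


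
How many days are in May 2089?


Month: May (month 5)
May has 31 days

31 days


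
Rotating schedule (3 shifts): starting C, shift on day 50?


Shifts: A, B, C
Start: C (index 2)
Day 50: (2 + 50 - 1) mod 3
= 51 mod 3
= 0
Index 0 → shift A

Shift A


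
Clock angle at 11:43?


Hour hand = 11×30 + 43×0.5 = 351.5°
Minute hand = 43×6 = 258°
Difference = |351.5 - 258| = 93.5°

93.5°


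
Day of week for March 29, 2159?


Zeller's congruence:
q=29, m=3, k=59, j=21
h = (29 + ⌊13×4/5⌋ + 59 + ⌊59/4⌋ + ⌊21/4⌋ - 2×21) mod 7
= (29 + 10 + 59 + 14 + 5 - 42) mod 7
= 75 mod 7 = 5
h=5 → Thursday

Thursday


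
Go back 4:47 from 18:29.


Start: 1109 minutes from midnight
Subtract: 287 minutes
Remaining: 1109 - 287 = 822
Hours: 13, Minutes: 42

13:42


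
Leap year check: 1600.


Yes

Rules: divisible by 4 AND (not by 100 OR by 400)
1600 ÷ 4 = 400 exactly → divisible by 4
1600 ÷ 100 = 16 exactly → divisible by 100
1600 ÷ 400 = 4 exactly → divisible by 400
Divisible by 400 → leap year


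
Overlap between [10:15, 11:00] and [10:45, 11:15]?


Meeting A: 615-660 (in minutes from midnight)
Meeting B: 645-675
Overlap start = max(615, 645) = 645
Overlap end = min(660, 675) = 660
Overlap = max(0, 660 - 645) = 15 min

15 minutes


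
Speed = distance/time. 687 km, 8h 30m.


80.8 km/h

Distance: 687 km
Time: 8h 30m = 510 min = 510/60 = 17/2 hours
Speed = 687 ÷ (17/2) = 687 × 2 / 17 = 1374/17 ≈ 80.8 km/h


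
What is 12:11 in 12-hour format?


Hour: 12
12 → 12 PM (noon)

12:11 PM


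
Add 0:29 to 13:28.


13:57

Start: 808 minutes from midnight
Add: 29 minutes
Total: 837 minutes
Hours: 837 ÷ 60 = 13 remainder 57


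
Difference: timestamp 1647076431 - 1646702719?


Difference = 1647076431 - 1646702719 = 373712 seconds
In hours: 373712 / 3600 ≈ 103.8
In days: 373712 / 86400 ≈ 4.33

373712 seconds (103.8 hours / 4.33 days)


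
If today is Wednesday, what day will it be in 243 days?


Start: Wednesday (index 2)
(2 + 243) mod 7
= 245 mod 7
= 0
Index 0 → Monday

Monday


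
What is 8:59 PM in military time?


Input: 8:59 PM
PM: 8 + 12 = 20

20:59


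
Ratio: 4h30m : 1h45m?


18:7 (2.57)

Duration 1: 270 minutes
Duration 2: 105 minutes
Ratio = 270:105
GCD = 15
Simplified = 18:7
As a decimal: 18/7 ≈ 2.57


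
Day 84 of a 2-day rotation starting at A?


Shifts: A, B
Start: A (index 0)
Day 84: (0 + 84 - 1) mod 2
= 83 mod 2
= 1
Index 1 → shift B

Shift B


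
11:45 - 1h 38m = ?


10:07

Start: 705 minutes from midnight
Subtract: 98 minutes
Remaining: 705 - 98 = 607
Hours: 10, Minutes: 7


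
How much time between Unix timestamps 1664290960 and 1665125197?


Difference = 1665125197 - 1664290960 = 834237 seconds
In hours: 834237 / 3600 ≈ 231.7
In days: 834237 / 86400 ≈ 9.66

834237 seconds (231.7 hours / 9.66 days)


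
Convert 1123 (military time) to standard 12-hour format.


Hour: 11
11 < 12 → AM

11:23 AM


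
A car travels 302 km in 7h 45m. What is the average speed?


Distance: 302 km
Time: 7h 45m = 465 min = 465/60 = 31/4 hours
Speed = 302 ÷ (31/4) = 302 × 4 / 31 = 1208/31 ≈ 39.0 km/h

39.0 km/h


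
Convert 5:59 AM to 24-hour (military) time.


05:59

Input: 5:59 AM
AM hour stays: 5


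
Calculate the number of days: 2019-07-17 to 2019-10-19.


94 days

From July 17, 2019 to October 19, 2019
Rest of July 2019: 31 - 17 = 14
Full months: August 31, September 30
Days into October 2019: 19
Total = 14 + 31 + 30 + 19 = 94 days


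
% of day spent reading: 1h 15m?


Time: 75 minutes
Day: 1440 minutes
Percentage = (75/1440) × 100 ≈ 5.2%

5.2%


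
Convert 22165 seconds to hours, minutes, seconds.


6h 9m 25s

Hours: 22165 ÷ 3600 = 6 remainder 565
Minutes: 565 ÷ 60 = 9 remainder 25
Seconds: 25


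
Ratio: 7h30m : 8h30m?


15:17 (0.88)

Duration 1: 450 minutes
Duration 2: 510 minutes
Ratio = 450:510
GCD = 30
Simplified = 15:17
As a decimal: 15/17 ≈ 0.88


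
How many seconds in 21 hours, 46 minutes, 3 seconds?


78363 seconds

Hours: 21 × 3600 = 75600
Minutes: 46 × 60 = 2760
Seconds: 3
Total = 75600 + 2760 + 3 = 78363


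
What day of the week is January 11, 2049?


Zeller's congruence:
q=11, m=13, k=48, j=20
h = (11 + ⌊13×14/5⌋ + 48 + ⌊48/4⌋ + ⌊20/4⌋ - 2×20) mod 7
= (11 + 36 + 48 + 12 + 5 - 40) mod 7
= 72 mod 7 = 2
h=2 → Monday

Monday


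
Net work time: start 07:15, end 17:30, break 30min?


9h 45m (585 minutes)

Total time = (17×60+30) - (7×60+15)
= 1050 - 435 = 615 min
Minus break: 615 - 30 = 585 min
= 9h 45m


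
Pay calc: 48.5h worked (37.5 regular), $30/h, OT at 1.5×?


$1620.00

Regular: 37.5h × $30 = $1125.00
Overtime: 48.5 - 37.5 = 11.0h
OT pay: 11.0h × $30 × 1.5 = $495.00
Total = $1125.00 + $495.00 = $1620.00


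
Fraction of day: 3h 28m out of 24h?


Total minutes: 3×60 + 28 = 208
Day = 24×60 = 1440 minutes
Fraction = 208/1440 ≈ 0.1444
As a percentage: 208/1440 × 100 ≈ 14.44%

0.1444 (14.44%)


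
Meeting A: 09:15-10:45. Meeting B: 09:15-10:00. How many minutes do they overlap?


45 minutes

Meeting A: 555-645 (in minutes from midnight)
Meeting B: 555-600
Overlap start = max(555, 555) = 555
Overlap end = min(645, 600) = 600
Overlap = max(0, 600 - 555) = 45 min


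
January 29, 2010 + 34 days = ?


March 4, 2010

Start: January 29, 2010
Add 34 days
January 29 → February 1: 31 - 29 + 1 = 3 days (34 - 3 = 31 left)
February 1 → March 1: 28 - 1 + 1 = 28 days (31 - 28 = 3 left)
March 1 + 3 = March 4, 2010


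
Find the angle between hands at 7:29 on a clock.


Hour hand = 7×30 + 29×0.5 = 224.5°
Minute hand = 29×6 = 174°
Difference = |224.5 - 174| = 50.5°

50.5°


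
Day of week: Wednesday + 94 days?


Saturday

Start: Wednesday (index 2)
(2 + 94) mod 7
= 96 mod 7
= 5
Index 5 → Saturday


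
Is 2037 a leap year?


No

Rules: divisible by 4 AND (not by 100 OR by 400)
2037 ÷ 4 = 509 remainder 1 → not divisible by 4
Not divisible by 4 → not a leap year


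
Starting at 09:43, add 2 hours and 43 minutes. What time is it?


Start: 583 minutes from midnight
Add: 163 minutes
Total: 746 minutes
Hours: 746 ÷ 60 = 12 remainder 26

12:26


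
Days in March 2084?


Month: March (month 3)
March has 31 days

31 days


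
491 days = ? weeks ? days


Weeks: 491 ÷ 7 = 70 remainder 1

70 weeks 1 days


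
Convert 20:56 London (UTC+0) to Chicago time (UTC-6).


14:56

Time difference = UTC-6 - UTC+0 = -6 hours
New hour = (20 -6) mod 24
= 14 mod 24 = 14
Minutes unchanged → 14:56


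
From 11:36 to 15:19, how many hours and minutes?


3h 43m

End time in minutes: 15×60 + 19 = 919
Start time in minutes: 11×60 + 36 = 696
Difference = 919 - 696 = 223 minutes
= 3 hours 43 minutes


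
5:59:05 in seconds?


Hours: 5 × 3600 = 18000
Minutes: 59 × 60 = 3540
Seconds: 5
Total = 18000 + 3540 + 5 = 21545

21545 seconds


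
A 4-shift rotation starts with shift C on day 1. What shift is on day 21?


Shift C

Shifts: A, B, C, D
Start: C (index 2)
Day 21: (2 + 21 - 1) mod 4
= 22 mod 4
= 2
Index 2 → shift C


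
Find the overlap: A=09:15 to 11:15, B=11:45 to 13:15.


0 minutes

Meeting A: 555-675 (in minutes from midnight)
Meeting B: 705-795
Overlap start = max(555, 705) = 705
Overlap end = min(675, 795) = 675
Overlap = max(0, 675 - 705) = 0 min


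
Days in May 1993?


31 days

Month: May (month 5)
May has 31 days


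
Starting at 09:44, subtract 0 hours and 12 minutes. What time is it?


Start: 584 minutes from midnight
Subtract: 12 minutes
Remaining: 584 - 12 = 572
Hours: 9, Minutes: 32

09:32


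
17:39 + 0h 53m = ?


18:32

Start: 1059 minutes from midnight
Add: 53 minutes
Total: 1112 minutes
Hours: 1112 ÷ 60 = 18 remainder 32


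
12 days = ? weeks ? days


Weeks: 12 ÷ 7 = 1 remainder 5

1 weeks 5 days


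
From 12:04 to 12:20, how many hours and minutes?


0h 16m

End time in minutes: 12×60 + 20 = 740
Start time in minutes: 12×60 + 4 = 724
Difference = 740 - 724 = 16 minutes
= 0 hours 16 minutes


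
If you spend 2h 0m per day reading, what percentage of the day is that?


8.3%

Time: 120 minutes
Day: 1440 minutes
Percentage = (120/1440) × 100 ≈ 8.3%


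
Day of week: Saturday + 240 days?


Monday

Start: Saturday (index 5)
(5 + 240) mod 7
= 245 mod 7
= 0
Index 0 → Monday


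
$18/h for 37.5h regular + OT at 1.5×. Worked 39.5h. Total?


$729.00

Regular: 37.5h × $18 = $675.00
Overtime: 39.5 - 37.5 = 2.0h
OT pay: 2.0h × $18 × 1.5 = $54.00
Total = $675.00 + $54.00 = $729.00


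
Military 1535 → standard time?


Hour: 15
15 - 12 = 3 → PM

3:35 PM


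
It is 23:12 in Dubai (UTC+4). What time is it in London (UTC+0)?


19:12

Time difference = UTC+0 - UTC+4 = -4 hours
New hour = (23 -4) mod 24
= 19 mod 24 = 19
Minutes unchanged → 19:12


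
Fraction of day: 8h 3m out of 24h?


Total minutes: 8×60 + 3 = 483
Day = 24×60 = 1440 minutes
Fraction = 483/1440 ≈ 0.3354
As a percentage: 483/1440 × 100 ≈ 33.54%

0.3354 (33.54%)


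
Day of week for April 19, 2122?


Zeller's congruence:
q=19, m=4, k=22, j=21
h = (19 + ⌊13×5/5⌋ + 22 + ⌊22/4⌋ + ⌊21/4⌋ - 2×21) mod 7
= (19 + 13 + 22 + 5 + 5 - 42) mod 7
= 22 mod 7 = 1
h=1 → Sunday

Sunday


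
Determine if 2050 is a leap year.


No

Rules: divisible by 4 AND (not by 100 OR by 400)
2050 ÷ 4 = 512 remainder 2 → not divisible by 4
Not divisible by 4 → not a leap year


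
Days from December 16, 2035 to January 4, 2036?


From December 16, 2035 to January 4, 2036
Rest of December 2035: 31 - 16 = 15
Days into January 2036: 4
Total = 15 + 4 = 19 days

19 days


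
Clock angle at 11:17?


Hour hand = 11×30 + 17×0.5 = 338.5°
Minute hand = 17×6 = 102°
Difference = |338.5 - 102| = 236.5°
Since > 180°: 360 - 236.5 = 123.5°

123.5°


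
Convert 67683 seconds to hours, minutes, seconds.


Hours: 67683 ÷ 3600 = 18 remainder 2883
Minutes: 2883 ÷ 60 = 48 remainder 3
Seconds: 3

18h 48m 3s


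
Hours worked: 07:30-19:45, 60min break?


Total time = (19×60+45) - (7×60+30)
= 1185 - 450 = 735 min
Minus break: 735 - 60 = 675 min
= 11h 15m

11h 15m (675 minutes)


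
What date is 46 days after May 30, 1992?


July 15, 1992

Start: May 30, 1992
Add 46 days
May 30 → June 1: 31 - 30 + 1 = 2 days (46 - 2 = 44 left)
June 1 → July 1: 30 - 1 + 1 = 30 days (44 - 30 = 14 left)
July 1 + 14 = July 15, 1992


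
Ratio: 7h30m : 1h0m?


15:2 (7.50)

Duration 1: 450 minutes
Duration 2: 60 minutes
Ratio = 450:60
GCD = 30
Simplified = 15:2
As a decimal: 15/2 = 7.50


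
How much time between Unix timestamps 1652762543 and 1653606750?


Difference = 1653606750 - 1652762543 = 844207 seconds
In hours: 844207 / 3600 ≈ 234.5
In days: 844207 / 86400 ≈ 9.77

844207 seconds (234.5 hours / 9.77 days)


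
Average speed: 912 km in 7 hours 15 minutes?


125.8 km/h

Distance: 912 km
Time: 7h 15m = 435 min = 435/60 = 29/4 hours
Speed = 912 ÷ (29/4) = 912 × 4 / 29 = 3648/29 ≈ 125.8 km/h


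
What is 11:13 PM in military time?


Input: 11:13 PM
PM: 11 + 12 = 23

23:13


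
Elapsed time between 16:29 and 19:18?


2h 49m

End time in minutes: 19×60 + 18 = 1158
Start time in minutes: 16×60 + 29 = 989
Difference = 1158 - 989 = 169 minutes
= 2 hours 49 minutes


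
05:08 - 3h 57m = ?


Start: 308 minutes from midnight
Subtract: 237 minutes
Remaining: 308 - 237 = 71
Hours: 1, Minutes: 11

01:11


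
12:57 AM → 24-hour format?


00:57

Input: 12:57 AM
12 AM → 00 (midnight)


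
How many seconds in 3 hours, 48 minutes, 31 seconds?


Hours: 3 × 3600 = 10800
Minutes: 48 × 60 = 2880
Seconds: 31
Total = 10800 + 2880 + 31 = 13711

13711 seconds


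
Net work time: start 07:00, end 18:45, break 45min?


11h 0m (660 minutes)

Total time = (18×60+45) - (7×60+0)
= 1125 - 420 = 705 min
Minus break: 705 - 45 = 660 min
= 11h 0m


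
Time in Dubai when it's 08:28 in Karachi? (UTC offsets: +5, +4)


Time difference = UTC+4 - UTC+5 = -1 hours
New hour = (8 -1) mod 24
= 7 mod 24 = 7
Minutes unchanged → 07:28

07:28


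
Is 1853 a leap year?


No

Rules: divisible by 4 AND (not by 100 OR by 400)
1853 ÷ 4 = 463 remainder 1 → not divisible by 4
Not divisible by 4 → not a leap year


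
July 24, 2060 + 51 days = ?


Start: July 24, 2060
Add 51 days
July 24 → August 1: 31 - 24 + 1 = 8 days (51 - 8 = 43 left)
August 1 → September 1: 31 - 1 + 1 = 31 days (43 - 31 = 12 left)
September 1 + 12 = September 13, 2060

September 13, 2060


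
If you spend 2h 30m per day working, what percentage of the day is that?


Time: 150 minutes
Day: 1440 minutes
Percentage = (150/1440) × 100 ≈ 10.4%

10.4%


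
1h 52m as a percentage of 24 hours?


0.0778 (7.78%)

Total minutes: 1×60 + 52 = 112
Day = 24×60 = 1440 minutes
Fraction = 112/1440 ≈ 0.0778
As a percentage: 112/1440 × 100 ≈ 7.78%


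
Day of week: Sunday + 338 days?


Tuesday

Start: Sunday (index 6)
(6 + 338) mod 7
= 344 mod 7
= 1
Index 1 → Tuesday


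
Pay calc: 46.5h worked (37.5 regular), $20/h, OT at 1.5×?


Regular: 37.5h × $20 = $750.00
Overtime: 46.5 - 37.5 = 9.0h
OT pay: 9.0h × $20 × 1.5 = $270.00
Total = $750.00 + $270.00 = $1020.00

$1020.00


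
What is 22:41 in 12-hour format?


10:41 PM

Hour: 22
22 - 12 = 10 → PM


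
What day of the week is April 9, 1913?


Wednesday

Zeller's congruence:
q=9, m=4, k=13, j=19
h = (9 + ⌊13×5/5⌋ + 13 + ⌊13/4⌋ + ⌊19/4⌋ - 2×19) mod 7
= (9 + 13 + 13 + 3 + 4 - 38) mod 7
= 4 mod 7 = 4
h=4 → Wednesday


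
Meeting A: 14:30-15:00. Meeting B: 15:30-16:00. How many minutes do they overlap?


Meeting A: 870-900 (in minutes from midnight)
Meeting B: 930-960
Overlap start = max(870, 930) = 930
Overlap end = min(900, 960) = 900
Overlap = max(0, 900 - 930) = 0 min

0 minutes


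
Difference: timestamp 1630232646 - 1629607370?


Difference = 1630232646 - 1629607370 = 625276 seconds
In hours: 625276 / 3600 ≈ 173.7
In days: 625276 / 86400 ≈ 7.24

625276 seconds (173.7 hours / 7.24 days)
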